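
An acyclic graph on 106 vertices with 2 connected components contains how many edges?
104 (Each of the 2 component trees on V_i vertices has V_i - 1 edges; summing gives V - C = 106 - 2 = 104)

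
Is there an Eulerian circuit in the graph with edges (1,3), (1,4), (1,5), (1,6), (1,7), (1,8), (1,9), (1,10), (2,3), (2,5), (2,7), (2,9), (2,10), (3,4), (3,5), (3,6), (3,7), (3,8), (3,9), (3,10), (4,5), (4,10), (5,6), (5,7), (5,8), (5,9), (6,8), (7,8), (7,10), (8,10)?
No (2 vertices have odd degree: {2, 3}; Eulerian circuit requires 0)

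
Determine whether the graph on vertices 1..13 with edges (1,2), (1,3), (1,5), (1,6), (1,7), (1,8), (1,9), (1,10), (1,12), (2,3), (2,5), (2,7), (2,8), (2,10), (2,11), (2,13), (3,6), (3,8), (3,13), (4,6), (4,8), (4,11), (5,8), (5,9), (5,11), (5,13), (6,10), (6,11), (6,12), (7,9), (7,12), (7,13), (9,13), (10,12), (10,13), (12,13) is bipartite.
No (odd cycle of length 3: 8 -> 1 -> 2 -> 8)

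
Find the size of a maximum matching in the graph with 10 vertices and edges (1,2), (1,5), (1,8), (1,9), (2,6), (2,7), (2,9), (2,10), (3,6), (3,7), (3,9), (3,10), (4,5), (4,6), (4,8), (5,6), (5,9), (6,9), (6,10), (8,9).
5 (matching: (1,8), (2,7), (3,10), (4,5), (6,9); upper bound floor(n/2) = floor(10/2) = 5)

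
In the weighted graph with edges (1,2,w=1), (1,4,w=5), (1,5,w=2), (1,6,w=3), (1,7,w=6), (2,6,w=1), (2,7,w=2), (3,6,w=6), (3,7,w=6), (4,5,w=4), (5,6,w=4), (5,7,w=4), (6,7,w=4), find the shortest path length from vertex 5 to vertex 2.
3 (path: 5 -> 1 -> 2; weights 2 + 1 = 3)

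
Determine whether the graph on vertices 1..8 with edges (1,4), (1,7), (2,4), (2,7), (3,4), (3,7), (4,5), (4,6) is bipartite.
Yes. Partition: {1, 2, 3, 5, 6, 8}, {4, 7}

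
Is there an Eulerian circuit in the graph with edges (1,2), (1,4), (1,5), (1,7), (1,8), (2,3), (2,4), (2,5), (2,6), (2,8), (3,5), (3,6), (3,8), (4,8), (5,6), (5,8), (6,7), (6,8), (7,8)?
No (6 vertices have odd degree: {1, 4, 5, 6, 7, 8}; Eulerian circuit requires 0)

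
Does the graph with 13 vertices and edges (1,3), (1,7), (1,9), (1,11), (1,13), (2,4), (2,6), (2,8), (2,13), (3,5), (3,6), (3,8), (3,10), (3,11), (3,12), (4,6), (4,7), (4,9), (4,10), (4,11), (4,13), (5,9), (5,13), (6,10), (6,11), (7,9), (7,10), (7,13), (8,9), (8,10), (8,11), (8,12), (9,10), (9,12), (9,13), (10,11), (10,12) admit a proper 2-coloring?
No (odd cycle of length 3: 9 -> 1 -> 7 -> 9)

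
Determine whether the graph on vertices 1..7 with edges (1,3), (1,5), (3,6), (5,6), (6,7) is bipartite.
Yes. Partition: {1, 2, 4, 6}, {3, 5, 7}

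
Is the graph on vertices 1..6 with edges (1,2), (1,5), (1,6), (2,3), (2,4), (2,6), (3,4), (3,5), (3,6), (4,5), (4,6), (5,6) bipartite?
No (odd cycle of length 3: 6 -> 1 -> 2 -> 6)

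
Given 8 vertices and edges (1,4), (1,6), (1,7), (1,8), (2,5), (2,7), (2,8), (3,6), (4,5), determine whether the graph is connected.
Yes (BFS from 1 visits [1, 4, 6, 7, 8, 5, 3, 2] — all 8 vertices reached)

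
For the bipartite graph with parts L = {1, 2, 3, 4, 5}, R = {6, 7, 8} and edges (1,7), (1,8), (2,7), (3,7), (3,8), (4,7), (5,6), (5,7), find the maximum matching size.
3 (matching: (1,8), (2,7), (5,6); upper bound min(|L|,|R|) = min(5,3) = 3)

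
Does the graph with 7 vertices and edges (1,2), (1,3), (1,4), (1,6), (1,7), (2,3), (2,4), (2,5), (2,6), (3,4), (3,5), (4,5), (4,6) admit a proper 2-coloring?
No (odd cycle of length 3: 4 -> 1 -> 3 -> 4)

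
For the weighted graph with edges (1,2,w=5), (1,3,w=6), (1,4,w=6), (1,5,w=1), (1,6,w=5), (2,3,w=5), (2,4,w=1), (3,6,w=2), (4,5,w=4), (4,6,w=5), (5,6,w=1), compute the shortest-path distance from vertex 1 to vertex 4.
5 (path: 1 -> 5 -> 4; weights 1 + 4 = 5)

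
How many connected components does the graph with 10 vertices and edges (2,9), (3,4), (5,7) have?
7 (components: {1}, {2, 9}, {3, 4}, {5, 7}, {6}, {8}, {10})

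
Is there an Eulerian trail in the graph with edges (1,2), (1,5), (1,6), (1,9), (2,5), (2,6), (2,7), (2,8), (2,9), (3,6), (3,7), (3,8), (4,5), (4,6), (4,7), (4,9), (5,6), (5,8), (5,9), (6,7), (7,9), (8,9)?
Yes (the graph is connected and exactly 2 vertices have odd degree: {3, 7}; any Eulerian path must start and end at those)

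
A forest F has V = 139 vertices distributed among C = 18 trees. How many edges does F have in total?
121 (Each of the 18 component trees on V_i vertices has V_i - 1 edges; summing gives V - C = 139 - 18 = 121)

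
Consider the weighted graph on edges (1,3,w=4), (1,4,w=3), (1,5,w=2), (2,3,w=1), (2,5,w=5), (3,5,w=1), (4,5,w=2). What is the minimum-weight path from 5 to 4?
2 (path: 5 -> 4; weights 2 = 2)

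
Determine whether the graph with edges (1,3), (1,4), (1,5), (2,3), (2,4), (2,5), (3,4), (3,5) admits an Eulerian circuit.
No (4 vertices have odd degree: {1, 2, 4, 5}; Eulerian circuit requires 0)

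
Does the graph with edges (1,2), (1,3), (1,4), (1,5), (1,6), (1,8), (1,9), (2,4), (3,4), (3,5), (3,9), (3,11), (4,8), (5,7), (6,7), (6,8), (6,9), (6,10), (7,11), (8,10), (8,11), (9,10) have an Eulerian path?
No (8 vertices have odd degree: {1, 3, 5, 6, 7, 8, 10, 11}; Eulerian path requires 0 or 2)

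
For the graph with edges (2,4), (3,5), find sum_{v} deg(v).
4 (handshake: sum of degrees = 2|E| = 2 x 2 = 4)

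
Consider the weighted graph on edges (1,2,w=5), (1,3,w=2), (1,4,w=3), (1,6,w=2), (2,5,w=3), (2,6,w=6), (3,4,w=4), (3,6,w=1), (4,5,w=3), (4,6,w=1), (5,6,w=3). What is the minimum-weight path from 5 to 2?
3 (path: 5 -> 2; weights 3 = 3)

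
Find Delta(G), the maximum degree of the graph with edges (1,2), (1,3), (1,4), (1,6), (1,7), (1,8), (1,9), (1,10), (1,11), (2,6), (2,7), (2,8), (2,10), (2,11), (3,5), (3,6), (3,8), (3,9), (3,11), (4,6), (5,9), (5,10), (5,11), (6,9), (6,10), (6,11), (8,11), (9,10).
9 (attained at vertex 1)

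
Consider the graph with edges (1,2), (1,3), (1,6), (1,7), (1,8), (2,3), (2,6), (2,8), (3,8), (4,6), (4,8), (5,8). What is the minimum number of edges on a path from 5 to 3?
2 (path: 5 -> 8 -> 3, 2 edges)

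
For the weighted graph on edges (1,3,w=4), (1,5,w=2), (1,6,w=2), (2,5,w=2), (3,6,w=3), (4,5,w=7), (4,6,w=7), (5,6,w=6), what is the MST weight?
16 (MST edges: (1,5,w=2), (1,6,w=2), (2,5,w=2), (3,6,w=3), (4,6,w=7); sum of weights 2 + 2 + 2 + 3 + 7 = 16)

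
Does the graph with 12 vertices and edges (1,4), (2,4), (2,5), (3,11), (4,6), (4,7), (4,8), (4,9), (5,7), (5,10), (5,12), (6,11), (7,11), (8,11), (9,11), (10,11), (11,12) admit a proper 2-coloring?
Yes. Partition: {1, 2, 3, 6, 7, 8, 9, 10, 12}, {4, 5, 11}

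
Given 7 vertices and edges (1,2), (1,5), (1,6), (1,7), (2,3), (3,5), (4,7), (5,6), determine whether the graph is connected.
Yes (BFS from 1 visits [1, 2, 5, 6, 7, 3, 4] — all 7 vertices reached)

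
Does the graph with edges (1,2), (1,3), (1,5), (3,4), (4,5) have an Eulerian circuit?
No (2 vertices have odd degree: {1, 2}; Eulerian circuit requires 0)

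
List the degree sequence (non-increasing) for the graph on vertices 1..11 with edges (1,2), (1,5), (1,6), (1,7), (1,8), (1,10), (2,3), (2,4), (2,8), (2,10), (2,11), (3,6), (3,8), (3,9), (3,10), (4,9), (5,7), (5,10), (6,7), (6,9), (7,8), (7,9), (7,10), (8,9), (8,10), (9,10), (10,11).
[8, 6, 6, 6, 6, 6, 5, 4, 3, 2, 2] (degrees: deg(1)=6, deg(2)=6, deg(3)=5, deg(4)=2, deg(5)=3, deg(6)=4, deg(7)=6, deg(8)=6, deg(9)=6, deg(10)=8, deg(11)=2)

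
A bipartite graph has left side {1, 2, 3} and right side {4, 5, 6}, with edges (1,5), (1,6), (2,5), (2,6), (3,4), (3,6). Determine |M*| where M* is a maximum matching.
3 (matching: (1,6), (2,5), (3,4); upper bound min(|L|,|R|) = min(3,3) = 3)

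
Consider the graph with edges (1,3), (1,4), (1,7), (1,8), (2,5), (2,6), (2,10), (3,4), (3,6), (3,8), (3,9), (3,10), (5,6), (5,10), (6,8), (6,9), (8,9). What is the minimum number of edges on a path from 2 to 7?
4 (path: 2 -> 10 -> 3 -> 1 -> 7, 4 edges)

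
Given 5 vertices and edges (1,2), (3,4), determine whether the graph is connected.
No, it has 3 components: {1, 2}, {3, 4}, {5}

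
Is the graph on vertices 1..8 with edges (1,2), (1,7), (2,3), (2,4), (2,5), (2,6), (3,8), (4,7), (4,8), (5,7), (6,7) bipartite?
Yes. Partition: {1, 3, 4, 5, 6}, {2, 7, 8}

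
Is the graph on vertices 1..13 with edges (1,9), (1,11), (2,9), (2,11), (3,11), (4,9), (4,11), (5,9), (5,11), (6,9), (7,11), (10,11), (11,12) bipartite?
Yes. Partition: {1, 2, 3, 4, 5, 6, 7, 8, 10, 12, 13}, {9, 11}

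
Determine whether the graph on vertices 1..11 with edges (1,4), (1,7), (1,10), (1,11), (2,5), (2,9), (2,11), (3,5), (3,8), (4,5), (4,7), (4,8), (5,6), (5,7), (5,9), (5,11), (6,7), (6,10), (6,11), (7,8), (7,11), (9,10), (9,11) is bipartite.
No (odd cycle of length 3: 4 -> 1 -> 7 -> 4)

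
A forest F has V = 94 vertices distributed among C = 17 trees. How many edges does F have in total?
77 (Each of the 17 component trees on V_i vertices has V_i - 1 edges; summing gives V - C = 94 - 17 = 77)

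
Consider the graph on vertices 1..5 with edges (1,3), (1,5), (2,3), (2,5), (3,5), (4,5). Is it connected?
Yes (BFS from 1 visits [1, 3, 5, 2, 4] — all 5 vertices reached)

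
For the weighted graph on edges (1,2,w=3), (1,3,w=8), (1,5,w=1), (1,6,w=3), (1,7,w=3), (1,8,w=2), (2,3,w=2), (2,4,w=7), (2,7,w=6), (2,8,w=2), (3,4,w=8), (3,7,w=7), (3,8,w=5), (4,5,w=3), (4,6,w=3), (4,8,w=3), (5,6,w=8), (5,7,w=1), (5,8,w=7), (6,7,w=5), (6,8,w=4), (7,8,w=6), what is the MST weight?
14 (MST edges: (1,5,w=1), (1,6,w=3), (1,8,w=2), (2,3,w=2), (2,8,w=2), (4,5,w=3), (5,7,w=1); sum of weights 1 + 3 + 2 + 2 + 2 + 3 + 1 = 14)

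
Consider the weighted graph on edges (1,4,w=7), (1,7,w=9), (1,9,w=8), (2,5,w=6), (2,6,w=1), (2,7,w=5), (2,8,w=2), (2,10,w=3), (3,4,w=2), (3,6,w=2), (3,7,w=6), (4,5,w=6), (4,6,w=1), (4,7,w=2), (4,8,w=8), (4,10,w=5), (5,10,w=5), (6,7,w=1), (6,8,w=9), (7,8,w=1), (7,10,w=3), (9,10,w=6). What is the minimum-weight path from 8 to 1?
10 (path: 8 -> 7 -> 1; weights 1 + 9 = 10)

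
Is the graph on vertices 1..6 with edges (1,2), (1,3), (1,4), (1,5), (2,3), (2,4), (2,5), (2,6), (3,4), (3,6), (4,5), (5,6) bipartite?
No (odd cycle of length 3: 4 -> 1 -> 2 -> 4)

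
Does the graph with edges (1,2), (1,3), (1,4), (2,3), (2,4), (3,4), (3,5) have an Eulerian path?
No (4 vertices have odd degree: {1, 2, 4, 5}; Eulerian path requires 0 or 2)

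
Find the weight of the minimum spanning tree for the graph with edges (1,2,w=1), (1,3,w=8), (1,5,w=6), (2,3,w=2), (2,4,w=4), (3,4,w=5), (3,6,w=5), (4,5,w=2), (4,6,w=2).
11 (MST edges: (1,2,w=1), (2,3,w=2), (2,4,w=4), (4,5,w=2), (4,6,w=2); sum of weights 1 + 2 + 4 + 2 + 2 = 11)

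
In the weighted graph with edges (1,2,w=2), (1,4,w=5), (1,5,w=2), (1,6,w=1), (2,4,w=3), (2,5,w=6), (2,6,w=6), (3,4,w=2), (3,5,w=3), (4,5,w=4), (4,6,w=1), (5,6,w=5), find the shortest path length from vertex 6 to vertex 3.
3 (path: 6 -> 4 -> 3; weights 1 + 2 = 3)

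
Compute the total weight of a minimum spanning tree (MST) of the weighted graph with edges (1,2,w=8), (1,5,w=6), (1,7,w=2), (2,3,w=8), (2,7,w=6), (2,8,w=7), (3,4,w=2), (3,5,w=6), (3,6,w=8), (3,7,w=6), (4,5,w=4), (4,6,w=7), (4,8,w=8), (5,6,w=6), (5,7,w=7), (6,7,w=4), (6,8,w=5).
29 (MST edges: (1,5,w=6), (1,7,w=2), (2,7,w=6), (3,4,w=2), (4,5,w=4), (6,7,w=4), (6,8,w=5); sum of weights 6 + 2 + 6 + 2 + 4 + 4 + 5 = 29)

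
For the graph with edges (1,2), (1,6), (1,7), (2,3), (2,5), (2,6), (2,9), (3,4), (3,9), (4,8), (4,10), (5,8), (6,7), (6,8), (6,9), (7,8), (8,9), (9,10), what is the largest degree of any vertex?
5 (attained at vertices 2, 6, 8, 9)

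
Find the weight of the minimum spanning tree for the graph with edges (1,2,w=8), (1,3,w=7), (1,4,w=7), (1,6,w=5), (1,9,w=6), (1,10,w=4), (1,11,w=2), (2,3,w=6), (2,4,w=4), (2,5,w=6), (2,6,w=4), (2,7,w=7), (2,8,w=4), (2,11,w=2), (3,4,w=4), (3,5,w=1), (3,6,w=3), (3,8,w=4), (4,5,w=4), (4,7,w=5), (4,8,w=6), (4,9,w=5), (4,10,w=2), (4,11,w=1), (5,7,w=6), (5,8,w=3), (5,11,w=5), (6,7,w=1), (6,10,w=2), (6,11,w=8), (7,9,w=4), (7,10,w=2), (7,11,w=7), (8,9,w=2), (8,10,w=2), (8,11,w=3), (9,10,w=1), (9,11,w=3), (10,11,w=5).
17 (MST edges: (1,11,w=2), (2,11,w=2), (3,5,w=1), (3,6,w=3), (4,10,w=2), (4,11,w=1), (6,7,w=1), (6,10,w=2), (8,10,w=2), (9,10,w=1); sum of weights 2 + 2 + 1 + 3 + 2 + 1 + 1 + 2 + 2 + 1 = 17)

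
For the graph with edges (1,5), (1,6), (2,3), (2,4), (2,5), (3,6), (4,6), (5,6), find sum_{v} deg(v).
16 (handshake: sum of degrees = 2|E| = 2 x 8 = 16)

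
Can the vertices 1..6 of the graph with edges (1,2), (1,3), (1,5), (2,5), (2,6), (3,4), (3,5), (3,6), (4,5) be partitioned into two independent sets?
No (odd cycle of length 3: 2 -> 1 -> 5 -> 2)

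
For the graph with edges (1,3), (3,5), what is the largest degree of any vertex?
2 (attained at vertex 3)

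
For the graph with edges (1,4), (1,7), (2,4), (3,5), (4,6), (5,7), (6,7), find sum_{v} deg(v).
14 (handshake: sum of degrees = 2|E| = 2 x 7 = 14)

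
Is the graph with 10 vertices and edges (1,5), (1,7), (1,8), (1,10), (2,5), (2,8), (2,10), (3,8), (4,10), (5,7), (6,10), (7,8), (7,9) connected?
Yes (BFS from 1 visits [1, 5, 7, 8, 10, 2, 9, 3, 4, 6] — all 10 vertices reached)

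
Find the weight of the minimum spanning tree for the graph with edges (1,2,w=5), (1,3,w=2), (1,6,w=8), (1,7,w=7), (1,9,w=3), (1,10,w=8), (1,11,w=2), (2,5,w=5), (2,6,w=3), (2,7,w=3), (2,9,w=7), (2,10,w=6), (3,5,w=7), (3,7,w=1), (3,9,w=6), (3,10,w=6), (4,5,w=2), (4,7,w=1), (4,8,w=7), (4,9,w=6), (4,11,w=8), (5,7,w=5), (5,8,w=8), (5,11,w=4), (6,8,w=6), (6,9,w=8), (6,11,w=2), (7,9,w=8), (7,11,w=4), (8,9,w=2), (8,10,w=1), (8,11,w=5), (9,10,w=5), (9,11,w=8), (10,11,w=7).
19 (MST edges: (1,3,w=2), (1,9,w=3), (1,11,w=2), (2,6,w=3), (3,7,w=1), (4,5,w=2), (4,7,w=1), (6,11,w=2), (8,9,w=2), (8,10,w=1); sum of weights 2 + 3 + 2 + 3 + 1 + 2 + 1 + 2 + 2 + 1 = 19)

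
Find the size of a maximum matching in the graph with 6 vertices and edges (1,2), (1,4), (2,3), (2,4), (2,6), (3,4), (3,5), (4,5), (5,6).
3 (matching: (1,4), (2,3), (5,6); upper bound floor(n/2) = floor(6/2) = 3)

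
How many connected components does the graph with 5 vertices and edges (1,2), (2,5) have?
3 (components: {1, 2, 5}, {3}, {4})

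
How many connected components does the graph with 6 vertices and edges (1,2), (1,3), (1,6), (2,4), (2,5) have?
1 (components: {1, 2, 3, 4, 5, 6})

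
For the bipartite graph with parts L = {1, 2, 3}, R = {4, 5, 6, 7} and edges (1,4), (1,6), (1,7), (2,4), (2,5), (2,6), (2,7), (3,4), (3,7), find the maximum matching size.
3 (matching: (1,6), (2,5), (3,7); upper bound min(|L|,|R|) = min(3,4) = 3)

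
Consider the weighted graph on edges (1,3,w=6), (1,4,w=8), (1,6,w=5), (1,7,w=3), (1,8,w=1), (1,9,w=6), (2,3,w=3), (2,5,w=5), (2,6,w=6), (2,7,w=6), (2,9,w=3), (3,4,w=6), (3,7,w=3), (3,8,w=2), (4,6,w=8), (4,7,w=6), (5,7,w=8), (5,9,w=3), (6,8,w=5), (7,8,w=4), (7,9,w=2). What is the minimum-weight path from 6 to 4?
8 (path: 6 -> 4; weights 8 = 8)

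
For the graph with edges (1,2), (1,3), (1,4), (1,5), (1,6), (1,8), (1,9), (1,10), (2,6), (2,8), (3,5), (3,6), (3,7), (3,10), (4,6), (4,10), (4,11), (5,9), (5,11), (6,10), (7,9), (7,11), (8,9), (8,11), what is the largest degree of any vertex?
8 (attained at vertex 1)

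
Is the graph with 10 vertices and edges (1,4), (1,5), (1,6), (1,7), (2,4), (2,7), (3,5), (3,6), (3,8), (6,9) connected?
No, it has 2 components: {1, 2, 3, 4, 5, 6, 7, 8, 9}, {10}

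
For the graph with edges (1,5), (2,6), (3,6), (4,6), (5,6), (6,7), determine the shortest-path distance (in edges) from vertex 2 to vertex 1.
3 (path: 2 -> 6 -> 5 -> 1, 3 edges)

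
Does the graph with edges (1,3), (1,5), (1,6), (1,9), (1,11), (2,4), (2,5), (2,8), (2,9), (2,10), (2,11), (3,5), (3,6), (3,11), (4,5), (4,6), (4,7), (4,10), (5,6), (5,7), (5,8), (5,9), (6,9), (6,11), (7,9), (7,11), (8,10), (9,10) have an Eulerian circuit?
No (4 vertices have odd degree: {1, 4, 8, 11}; Eulerian circuit requires 0)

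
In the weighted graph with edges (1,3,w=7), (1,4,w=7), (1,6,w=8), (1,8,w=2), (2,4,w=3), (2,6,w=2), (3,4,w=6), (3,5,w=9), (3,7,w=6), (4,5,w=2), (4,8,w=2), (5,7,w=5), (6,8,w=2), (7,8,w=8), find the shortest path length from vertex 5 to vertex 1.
6 (path: 5 -> 4 -> 8 -> 1; weights 2 + 2 + 2 = 6)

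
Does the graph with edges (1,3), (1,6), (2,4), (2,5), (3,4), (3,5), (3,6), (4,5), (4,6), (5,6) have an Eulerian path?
Yes — and in fact it has an Eulerian circuit (the graph is connected and all 6 vertices have even degree)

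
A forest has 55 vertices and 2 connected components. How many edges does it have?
53 (Each of the 2 component trees on V_i vertices has V_i - 1 edges; summing gives V - C = 55 - 2 = 53)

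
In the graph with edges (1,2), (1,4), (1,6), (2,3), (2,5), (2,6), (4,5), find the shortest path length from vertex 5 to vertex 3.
2 (path: 5 -> 2 -> 3, 2 edges)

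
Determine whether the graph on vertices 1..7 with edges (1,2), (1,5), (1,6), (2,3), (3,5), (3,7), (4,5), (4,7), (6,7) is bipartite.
No (odd cycle of length 5: 3 -> 5 -> 1 -> 6 -> 7 -> 3)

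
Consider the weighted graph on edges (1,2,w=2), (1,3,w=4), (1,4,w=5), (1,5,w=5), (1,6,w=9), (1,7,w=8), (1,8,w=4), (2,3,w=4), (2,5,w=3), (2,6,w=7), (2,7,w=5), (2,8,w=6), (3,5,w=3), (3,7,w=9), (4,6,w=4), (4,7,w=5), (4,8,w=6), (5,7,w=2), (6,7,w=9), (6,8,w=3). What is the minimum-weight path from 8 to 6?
3 (path: 8 -> 6; weights 3 = 3)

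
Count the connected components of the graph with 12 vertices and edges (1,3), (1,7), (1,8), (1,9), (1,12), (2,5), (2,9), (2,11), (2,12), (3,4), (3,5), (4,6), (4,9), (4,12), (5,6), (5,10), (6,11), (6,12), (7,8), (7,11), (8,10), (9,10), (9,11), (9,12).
1 (components: {1, 2, 3, 4, 5, 6, 7, 8, 9, 10, 11, 12})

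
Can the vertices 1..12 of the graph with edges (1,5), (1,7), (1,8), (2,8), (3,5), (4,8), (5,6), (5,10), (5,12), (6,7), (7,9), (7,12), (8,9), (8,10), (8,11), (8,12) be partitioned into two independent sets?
Yes. Partition: {1, 2, 3, 4, 6, 9, 10, 11, 12}, {5, 7, 8}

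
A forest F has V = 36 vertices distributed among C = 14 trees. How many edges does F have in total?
22 (Each of the 14 component trees on V_i vertices has V_i - 1 edges; summing gives V - C = 36 - 14 = 22)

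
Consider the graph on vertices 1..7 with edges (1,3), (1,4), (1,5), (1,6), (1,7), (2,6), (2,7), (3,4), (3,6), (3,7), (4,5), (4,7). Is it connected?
Yes (BFS from 1 visits [1, 3, 4, 5, 6, 7, 2] — all 7 vertices reached)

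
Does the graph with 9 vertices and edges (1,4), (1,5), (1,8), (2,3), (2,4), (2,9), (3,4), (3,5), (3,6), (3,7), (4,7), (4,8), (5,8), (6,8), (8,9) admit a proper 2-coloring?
No (odd cycle of length 3: 4 -> 1 -> 8 -> 4)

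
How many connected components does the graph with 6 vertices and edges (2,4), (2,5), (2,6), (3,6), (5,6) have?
2 (components: {1}, {2, 3, 4, 5, 6})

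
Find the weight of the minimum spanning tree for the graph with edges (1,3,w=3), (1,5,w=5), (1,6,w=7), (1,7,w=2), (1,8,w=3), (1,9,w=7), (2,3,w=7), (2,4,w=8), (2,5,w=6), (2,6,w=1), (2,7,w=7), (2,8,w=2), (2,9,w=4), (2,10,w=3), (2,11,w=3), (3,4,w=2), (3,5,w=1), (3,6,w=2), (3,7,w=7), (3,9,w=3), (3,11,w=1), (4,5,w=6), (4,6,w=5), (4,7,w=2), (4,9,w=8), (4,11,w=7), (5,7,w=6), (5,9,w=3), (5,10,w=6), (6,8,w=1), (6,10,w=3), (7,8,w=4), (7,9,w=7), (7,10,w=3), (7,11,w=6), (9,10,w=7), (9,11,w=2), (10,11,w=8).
17 (MST edges: (1,7,w=2), (2,6,w=1), (2,10,w=3), (3,4,w=2), (3,5,w=1), (3,6,w=2), (3,11,w=1), (4,7,w=2), (6,8,w=1), (9,11,w=2); sum of weights 2 + 1 + 3 + 2 + 1 + 2 + 1 + 2 + 1 + 2 = 17)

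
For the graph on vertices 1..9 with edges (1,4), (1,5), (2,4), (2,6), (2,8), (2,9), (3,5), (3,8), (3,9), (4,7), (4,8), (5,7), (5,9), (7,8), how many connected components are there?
1 (components: {1, 2, 3, 4, 5, 6, 7, 8, 9})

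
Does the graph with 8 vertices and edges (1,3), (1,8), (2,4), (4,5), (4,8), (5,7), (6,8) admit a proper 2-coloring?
Yes. Partition: {1, 4, 6, 7}, {2, 3, 5, 8}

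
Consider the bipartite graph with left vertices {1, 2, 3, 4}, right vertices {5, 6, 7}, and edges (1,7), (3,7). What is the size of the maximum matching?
1 (matching: (1,7); upper bound min(|L|,|R|) = min(4,3) = 3)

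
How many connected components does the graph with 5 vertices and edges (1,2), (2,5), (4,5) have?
2 (components: {1, 2, 4, 5}, {3})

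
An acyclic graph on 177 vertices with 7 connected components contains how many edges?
170 (Each of the 7 component trees on V_i vertices has V_i - 1 edges; summing gives V - C = 177 - 7 = 170)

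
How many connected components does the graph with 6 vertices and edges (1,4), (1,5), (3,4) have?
3 (components: {1, 3, 4, 5}, {2}, {6})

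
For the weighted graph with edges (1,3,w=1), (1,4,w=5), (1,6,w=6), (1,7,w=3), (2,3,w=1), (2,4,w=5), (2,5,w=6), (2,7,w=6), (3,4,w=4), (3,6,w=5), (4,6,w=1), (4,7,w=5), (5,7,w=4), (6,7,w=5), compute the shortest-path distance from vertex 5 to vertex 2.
6 (path: 5 -> 2; weights 6 = 6)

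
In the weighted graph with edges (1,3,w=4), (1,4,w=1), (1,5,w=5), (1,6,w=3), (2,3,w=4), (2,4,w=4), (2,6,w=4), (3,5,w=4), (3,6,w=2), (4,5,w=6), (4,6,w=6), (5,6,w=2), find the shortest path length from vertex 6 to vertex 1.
3 (path: 6 -> 1; weights 3 = 3)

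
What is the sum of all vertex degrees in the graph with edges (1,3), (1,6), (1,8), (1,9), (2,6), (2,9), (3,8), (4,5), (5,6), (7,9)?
20 (handshake: sum of degrees = 2|E| = 2 x 10 = 20)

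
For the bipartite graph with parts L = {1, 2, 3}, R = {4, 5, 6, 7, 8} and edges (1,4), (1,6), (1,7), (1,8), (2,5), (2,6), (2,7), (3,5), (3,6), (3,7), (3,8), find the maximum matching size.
3 (matching: (1,8), (2,7), (3,6); upper bound min(|L|,|R|) = min(3,5) = 3)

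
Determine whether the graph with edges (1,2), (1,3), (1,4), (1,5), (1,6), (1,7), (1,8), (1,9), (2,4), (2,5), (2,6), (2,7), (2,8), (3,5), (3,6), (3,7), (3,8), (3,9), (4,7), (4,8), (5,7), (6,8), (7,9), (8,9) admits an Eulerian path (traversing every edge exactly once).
Yes — and in fact it has an Eulerian circuit (the graph is connected and all 9 vertices have even degree)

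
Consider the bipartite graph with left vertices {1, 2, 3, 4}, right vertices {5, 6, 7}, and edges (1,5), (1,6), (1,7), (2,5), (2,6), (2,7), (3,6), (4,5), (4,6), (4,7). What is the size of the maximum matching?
3 (matching: (1,7), (2,6), (4,5); upper bound min(|L|,|R|) = min(4,3) = 3)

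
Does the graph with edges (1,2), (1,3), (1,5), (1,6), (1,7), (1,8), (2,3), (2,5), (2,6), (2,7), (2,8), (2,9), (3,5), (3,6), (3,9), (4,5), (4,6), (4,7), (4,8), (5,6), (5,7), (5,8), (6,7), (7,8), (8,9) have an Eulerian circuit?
No (4 vertices have odd degree: {2, 3, 5, 9}; Eulerian circuit requires 0)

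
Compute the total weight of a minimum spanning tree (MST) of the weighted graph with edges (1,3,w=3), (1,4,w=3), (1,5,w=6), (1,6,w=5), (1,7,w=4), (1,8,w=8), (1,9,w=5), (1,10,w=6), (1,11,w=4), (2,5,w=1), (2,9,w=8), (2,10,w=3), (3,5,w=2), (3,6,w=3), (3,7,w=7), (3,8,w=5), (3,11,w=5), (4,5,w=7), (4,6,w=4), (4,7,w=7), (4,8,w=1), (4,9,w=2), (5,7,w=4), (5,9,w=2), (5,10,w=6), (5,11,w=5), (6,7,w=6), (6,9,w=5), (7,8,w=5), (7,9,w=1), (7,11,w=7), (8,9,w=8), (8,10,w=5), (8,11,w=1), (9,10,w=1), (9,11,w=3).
17 (MST edges: (1,3,w=3), (2,5,w=1), (3,5,w=2), (3,6,w=3), (4,8,w=1), (4,9,w=2), (5,9,w=2), (7,9,w=1), (8,11,w=1), (9,10,w=1); sum of weights 3 + 1 + 2 + 3 + 1 + 2 + 2 + 1 + 1 + 1 = 17)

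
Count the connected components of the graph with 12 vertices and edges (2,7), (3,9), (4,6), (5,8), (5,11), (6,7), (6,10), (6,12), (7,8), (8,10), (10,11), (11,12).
3 (components: {1}, {2, 4, 5, 6, 7, 8, 10, 11, 12}, {3, 9})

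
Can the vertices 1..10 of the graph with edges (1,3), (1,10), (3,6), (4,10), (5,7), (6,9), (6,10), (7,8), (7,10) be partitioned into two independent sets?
Yes. Partition: {1, 2, 4, 6, 7}, {3, 5, 8, 9, 10}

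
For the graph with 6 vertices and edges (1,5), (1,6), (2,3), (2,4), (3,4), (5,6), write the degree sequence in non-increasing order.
[2, 2, 2, 2, 2, 2] (degrees: deg(1)=2, deg(2)=2, deg(3)=2, deg(4)=2, deg(5)=2, deg(6)=2)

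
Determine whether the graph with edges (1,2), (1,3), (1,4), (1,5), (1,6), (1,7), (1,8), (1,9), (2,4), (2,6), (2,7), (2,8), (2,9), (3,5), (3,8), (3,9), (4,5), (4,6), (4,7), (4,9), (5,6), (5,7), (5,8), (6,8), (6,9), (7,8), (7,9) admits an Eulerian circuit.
Yes (the graph is connected and all 9 vertices have even degree)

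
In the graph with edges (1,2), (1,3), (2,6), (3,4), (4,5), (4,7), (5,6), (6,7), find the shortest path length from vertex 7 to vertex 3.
2 (path: 7 -> 4 -> 3, 2 edges)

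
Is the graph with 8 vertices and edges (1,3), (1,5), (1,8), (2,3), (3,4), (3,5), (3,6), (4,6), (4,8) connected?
No, it has 2 components: {1, 2, 3, 4, 5, 6, 8}, {7}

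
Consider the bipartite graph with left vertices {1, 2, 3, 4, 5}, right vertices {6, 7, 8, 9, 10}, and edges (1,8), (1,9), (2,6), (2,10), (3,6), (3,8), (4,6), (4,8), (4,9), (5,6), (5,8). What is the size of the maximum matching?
4 (matching: (1,9), (2,10), (3,8), (4,6); upper bound min(|L|,|R|) = min(5,5) = 5)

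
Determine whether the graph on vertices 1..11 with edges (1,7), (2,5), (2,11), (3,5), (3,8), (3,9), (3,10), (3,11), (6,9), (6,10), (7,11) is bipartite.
Yes. Partition: {1, 4, 5, 8, 9, 10, 11}, {2, 3, 6, 7}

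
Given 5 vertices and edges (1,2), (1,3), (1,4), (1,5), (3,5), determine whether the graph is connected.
Yes (BFS from 1 visits [1, 2, 3, 4, 5] — all 5 vertices reached)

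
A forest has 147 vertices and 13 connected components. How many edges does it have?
134 (Each of the 13 component trees on V_i vertices has V_i - 1 edges; summing gives V - C = 147 - 13 = 134)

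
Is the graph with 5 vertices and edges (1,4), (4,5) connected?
No, it has 3 components: {1, 4, 5}, {2}, {3}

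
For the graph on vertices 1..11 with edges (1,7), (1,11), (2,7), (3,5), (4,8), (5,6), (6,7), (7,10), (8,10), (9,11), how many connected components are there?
1 (components: {1, 2, 3, 4, 5, 6, 7, 8, 9, 10, 11})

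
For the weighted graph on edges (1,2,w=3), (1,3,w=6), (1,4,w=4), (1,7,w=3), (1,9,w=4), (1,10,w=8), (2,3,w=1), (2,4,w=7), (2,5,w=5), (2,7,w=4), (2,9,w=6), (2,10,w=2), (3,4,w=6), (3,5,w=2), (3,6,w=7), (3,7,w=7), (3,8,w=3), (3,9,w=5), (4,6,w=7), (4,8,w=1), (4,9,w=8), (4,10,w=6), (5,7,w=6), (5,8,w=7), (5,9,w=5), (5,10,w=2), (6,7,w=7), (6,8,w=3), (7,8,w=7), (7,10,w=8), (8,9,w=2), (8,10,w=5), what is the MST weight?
20 (MST edges: (1,2,w=3), (1,7,w=3), (2,3,w=1), (2,10,w=2), (3,5,w=2), (3,8,w=3), (4,8,w=1), (6,8,w=3), (8,9,w=2); sum of weights 3 + 3 + 1 + 2 + 2 + 3 + 1 + 3 + 2 = 20)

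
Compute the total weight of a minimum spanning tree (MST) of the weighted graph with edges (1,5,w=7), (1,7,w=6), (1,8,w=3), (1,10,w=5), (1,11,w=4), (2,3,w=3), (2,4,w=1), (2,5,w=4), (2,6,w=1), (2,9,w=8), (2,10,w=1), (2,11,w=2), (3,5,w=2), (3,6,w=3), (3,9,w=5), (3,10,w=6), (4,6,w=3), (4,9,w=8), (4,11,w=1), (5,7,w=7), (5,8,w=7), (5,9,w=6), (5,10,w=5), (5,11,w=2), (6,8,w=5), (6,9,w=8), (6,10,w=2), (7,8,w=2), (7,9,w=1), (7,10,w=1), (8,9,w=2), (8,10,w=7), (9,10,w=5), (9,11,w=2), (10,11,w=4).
15 (MST edges: (1,8,w=3), (2,4,w=1), (2,6,w=1), (2,10,w=1), (3,5,w=2), (4,11,w=1), (5,11,w=2), (7,8,w=2), (7,9,w=1), (7,10,w=1); sum of weights 3 + 1 + 1 + 1 + 2 + 1 + 2 + 2 + 1 + 1 = 15)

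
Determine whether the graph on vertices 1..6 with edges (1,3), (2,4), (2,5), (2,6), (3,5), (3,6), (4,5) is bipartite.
No (odd cycle of length 3: 4 -> 5 -> 2 -> 4)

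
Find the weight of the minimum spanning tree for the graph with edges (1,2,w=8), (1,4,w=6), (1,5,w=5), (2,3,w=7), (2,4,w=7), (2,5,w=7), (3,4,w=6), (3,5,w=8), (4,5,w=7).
24 (MST edges: (1,4,w=6), (1,5,w=5), (2,5,w=7), (3,4,w=6); sum of weights 6 + 5 + 7 + 6 = 24)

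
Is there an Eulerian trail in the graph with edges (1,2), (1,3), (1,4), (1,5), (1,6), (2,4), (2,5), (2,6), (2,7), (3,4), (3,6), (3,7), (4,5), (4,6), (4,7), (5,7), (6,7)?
No (4 vertices have odd degree: {1, 2, 6, 7}; Eulerian path requires 0 or 2)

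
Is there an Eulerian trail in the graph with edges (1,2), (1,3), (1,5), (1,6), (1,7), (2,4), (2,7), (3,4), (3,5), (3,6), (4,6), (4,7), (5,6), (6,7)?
No (4 vertices have odd degree: {1, 2, 5, 6}; Eulerian path requires 0 or 2)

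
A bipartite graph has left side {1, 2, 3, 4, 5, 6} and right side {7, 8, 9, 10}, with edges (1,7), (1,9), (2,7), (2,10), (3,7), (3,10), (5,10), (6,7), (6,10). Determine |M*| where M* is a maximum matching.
3 (matching: (1,9), (2,10), (3,7); upper bound min(|L|,|R|) = min(6,4) = 4)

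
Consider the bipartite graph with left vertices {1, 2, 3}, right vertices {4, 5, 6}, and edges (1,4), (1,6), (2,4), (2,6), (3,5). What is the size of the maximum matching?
3 (matching: (1,6), (2,4), (3,5); upper bound min(|L|,|R|) = min(3,3) = 3)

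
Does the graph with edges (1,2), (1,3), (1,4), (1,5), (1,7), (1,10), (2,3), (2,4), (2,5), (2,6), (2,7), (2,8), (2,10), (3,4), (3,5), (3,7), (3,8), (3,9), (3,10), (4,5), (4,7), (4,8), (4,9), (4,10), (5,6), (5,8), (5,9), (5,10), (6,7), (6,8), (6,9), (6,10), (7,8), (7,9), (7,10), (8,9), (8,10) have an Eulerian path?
Yes — and in fact it has an Eulerian circuit (the graph is connected and all 10 vertices have even degree)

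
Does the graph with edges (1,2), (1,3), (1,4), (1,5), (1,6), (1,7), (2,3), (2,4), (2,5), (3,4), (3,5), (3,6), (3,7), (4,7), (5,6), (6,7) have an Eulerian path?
Yes — and in fact it has an Eulerian circuit (the graph is connected and all 7 vertices have even degree)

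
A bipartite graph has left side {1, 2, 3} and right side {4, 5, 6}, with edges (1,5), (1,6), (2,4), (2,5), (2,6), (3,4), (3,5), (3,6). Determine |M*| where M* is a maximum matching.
3 (matching: (1,6), (2,5), (3,4); upper bound min(|L|,|R|) = min(3,3) = 3)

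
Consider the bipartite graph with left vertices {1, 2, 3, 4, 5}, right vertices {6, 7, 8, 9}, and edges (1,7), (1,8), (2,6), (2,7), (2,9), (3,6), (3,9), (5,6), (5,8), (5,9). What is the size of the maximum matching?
4 (matching: (1,8), (2,7), (3,9), (5,6); upper bound min(|L|,|R|) = min(5,4) = 4)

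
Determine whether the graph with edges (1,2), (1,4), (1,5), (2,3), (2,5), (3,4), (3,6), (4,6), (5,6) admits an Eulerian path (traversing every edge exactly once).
No (6 vertices have odd degree: {1, 2, 3, 4, 5, 6}; Eulerian path requires 0 or 2)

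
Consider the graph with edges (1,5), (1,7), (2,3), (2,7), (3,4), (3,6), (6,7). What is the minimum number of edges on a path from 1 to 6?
2 (path: 1 -> 7 -> 6, 2 edges)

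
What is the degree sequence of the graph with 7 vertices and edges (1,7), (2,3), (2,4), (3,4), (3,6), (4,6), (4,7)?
[4, 3, 2, 2, 2, 1, 0] (degrees: deg(1)=1, deg(2)=2, deg(3)=3, deg(4)=4, deg(5)=0, deg(6)=2, deg(7)=2)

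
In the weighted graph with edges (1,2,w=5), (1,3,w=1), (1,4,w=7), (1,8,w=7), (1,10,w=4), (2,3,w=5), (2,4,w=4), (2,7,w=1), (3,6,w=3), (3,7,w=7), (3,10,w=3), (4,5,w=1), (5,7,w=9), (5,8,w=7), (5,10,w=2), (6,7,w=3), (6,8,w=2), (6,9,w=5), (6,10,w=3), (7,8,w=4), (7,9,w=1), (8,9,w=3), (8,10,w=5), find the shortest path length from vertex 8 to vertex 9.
3 (path: 8 -> 9; weights 3 = 3)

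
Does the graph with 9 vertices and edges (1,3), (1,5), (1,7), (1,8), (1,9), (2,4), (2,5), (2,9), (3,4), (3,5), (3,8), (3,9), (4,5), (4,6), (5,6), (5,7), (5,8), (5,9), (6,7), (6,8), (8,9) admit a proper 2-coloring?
No (odd cycle of length 3: 7 -> 1 -> 5 -> 7)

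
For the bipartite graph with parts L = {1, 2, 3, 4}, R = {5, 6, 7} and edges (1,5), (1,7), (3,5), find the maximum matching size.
2 (matching: (1,7), (3,5); upper bound min(|L|,|R|) = min(4,3) = 3)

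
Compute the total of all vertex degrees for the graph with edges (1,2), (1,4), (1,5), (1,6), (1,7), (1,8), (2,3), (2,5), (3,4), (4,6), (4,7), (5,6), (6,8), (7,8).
28 (handshake: sum of degrees = 2|E| = 2 x 14 = 28)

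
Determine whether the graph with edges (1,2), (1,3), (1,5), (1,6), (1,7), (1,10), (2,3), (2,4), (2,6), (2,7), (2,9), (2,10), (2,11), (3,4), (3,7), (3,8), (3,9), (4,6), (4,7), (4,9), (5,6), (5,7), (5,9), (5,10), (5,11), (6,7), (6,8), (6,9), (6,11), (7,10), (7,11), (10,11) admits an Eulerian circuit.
No (4 vertices have odd degree: {4, 9, 10, 11}; Eulerian circuit requires 0)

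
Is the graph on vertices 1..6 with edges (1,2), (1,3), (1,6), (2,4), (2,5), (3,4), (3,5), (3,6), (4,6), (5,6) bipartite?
No (odd cycle of length 3: 6 -> 1 -> 3 -> 6)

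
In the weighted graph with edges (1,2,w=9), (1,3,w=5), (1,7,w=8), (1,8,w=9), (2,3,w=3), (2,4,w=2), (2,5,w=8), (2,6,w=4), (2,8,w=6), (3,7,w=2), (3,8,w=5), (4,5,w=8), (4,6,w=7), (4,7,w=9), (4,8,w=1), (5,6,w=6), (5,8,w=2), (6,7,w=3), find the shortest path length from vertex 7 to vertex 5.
9 (path: 7 -> 6 -> 5; weights 3 + 6 = 9)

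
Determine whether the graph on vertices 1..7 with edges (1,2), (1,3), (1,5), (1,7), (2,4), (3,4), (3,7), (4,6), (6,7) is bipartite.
No (odd cycle of length 3: 3 -> 1 -> 7 -> 3)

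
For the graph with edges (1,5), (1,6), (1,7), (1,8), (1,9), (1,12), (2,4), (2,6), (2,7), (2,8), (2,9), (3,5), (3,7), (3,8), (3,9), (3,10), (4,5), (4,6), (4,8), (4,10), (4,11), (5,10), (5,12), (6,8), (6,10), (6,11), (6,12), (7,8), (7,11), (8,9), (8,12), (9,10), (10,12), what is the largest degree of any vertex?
8 (attained at vertex 8)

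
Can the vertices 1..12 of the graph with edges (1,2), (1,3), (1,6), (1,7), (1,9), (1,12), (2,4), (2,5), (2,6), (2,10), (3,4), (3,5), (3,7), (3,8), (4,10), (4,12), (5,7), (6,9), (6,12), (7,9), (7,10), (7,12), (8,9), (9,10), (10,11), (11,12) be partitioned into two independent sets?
No (odd cycle of length 3: 3 -> 1 -> 7 -> 3)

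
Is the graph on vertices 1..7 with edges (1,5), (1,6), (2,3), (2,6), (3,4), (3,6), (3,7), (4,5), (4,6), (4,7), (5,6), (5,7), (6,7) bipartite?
No (odd cycle of length 3: 5 -> 1 -> 6 -> 5)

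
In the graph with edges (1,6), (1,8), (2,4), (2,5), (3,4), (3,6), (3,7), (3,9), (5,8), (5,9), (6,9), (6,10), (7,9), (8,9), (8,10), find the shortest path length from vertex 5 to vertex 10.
2 (path: 5 -> 8 -> 10, 2 edges)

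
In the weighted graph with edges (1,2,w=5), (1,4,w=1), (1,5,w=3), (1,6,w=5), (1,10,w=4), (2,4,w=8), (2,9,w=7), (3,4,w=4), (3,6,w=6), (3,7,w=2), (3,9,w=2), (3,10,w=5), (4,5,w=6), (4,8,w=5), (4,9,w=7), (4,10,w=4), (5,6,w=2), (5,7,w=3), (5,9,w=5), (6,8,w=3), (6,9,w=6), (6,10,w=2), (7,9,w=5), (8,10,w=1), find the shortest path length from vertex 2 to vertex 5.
8 (path: 2 -> 1 -> 5; weights 5 + 3 = 8)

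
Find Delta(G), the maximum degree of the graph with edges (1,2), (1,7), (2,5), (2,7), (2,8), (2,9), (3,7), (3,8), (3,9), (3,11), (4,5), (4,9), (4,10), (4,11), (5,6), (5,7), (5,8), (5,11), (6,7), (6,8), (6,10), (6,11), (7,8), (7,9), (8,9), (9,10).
7 (attained at vertex 7)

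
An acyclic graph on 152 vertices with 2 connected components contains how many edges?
150 (Each of the 2 component trees on V_i vertices has V_i - 1 edges; summing gives V - C = 152 - 2 = 150)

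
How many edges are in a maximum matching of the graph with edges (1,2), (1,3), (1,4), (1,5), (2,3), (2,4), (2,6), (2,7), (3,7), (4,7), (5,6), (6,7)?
3 (matching: (1,4), (2,7), (5,6); upper bound floor(n/2) = floor(7/2) = 3)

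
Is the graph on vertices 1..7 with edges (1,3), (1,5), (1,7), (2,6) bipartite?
Yes. Partition: {1, 2, 4}, {3, 5, 6, 7}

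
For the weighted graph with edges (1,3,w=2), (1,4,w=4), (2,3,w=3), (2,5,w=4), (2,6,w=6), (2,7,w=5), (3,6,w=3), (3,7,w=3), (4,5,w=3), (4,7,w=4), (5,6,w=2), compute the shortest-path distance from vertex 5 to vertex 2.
4 (path: 5 -> 2; weights 4 = 4)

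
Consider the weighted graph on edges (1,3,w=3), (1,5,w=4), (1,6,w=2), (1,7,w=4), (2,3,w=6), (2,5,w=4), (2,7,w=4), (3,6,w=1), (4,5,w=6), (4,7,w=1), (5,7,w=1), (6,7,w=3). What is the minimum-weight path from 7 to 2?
4 (path: 7 -> 2; weights 4 = 4)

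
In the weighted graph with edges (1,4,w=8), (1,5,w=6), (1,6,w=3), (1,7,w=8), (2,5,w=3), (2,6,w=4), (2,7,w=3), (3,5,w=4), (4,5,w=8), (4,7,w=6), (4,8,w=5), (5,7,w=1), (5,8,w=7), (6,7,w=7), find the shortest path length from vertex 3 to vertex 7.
5 (path: 3 -> 5 -> 7; weights 4 + 1 = 5)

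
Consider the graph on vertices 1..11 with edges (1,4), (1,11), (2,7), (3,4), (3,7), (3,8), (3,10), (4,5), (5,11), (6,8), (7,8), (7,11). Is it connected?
No, it has 2 components: {1, 2, 3, 4, 5, 6, 7, 8, 10, 11}, {9}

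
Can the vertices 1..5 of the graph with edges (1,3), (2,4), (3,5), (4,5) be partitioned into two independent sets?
Yes. Partition: {1, 2, 5}, {3, 4}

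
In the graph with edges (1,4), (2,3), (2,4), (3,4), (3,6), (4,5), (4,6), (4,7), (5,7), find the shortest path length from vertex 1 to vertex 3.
2 (path: 1 -> 4 -> 3, 2 edges)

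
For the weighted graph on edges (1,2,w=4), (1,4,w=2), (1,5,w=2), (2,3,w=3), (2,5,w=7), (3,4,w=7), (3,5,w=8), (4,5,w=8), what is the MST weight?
11 (MST edges: (1,2,w=4), (1,4,w=2), (1,5,w=2), (2,3,w=3); sum of weights 4 + 2 + 2 + 3 = 11)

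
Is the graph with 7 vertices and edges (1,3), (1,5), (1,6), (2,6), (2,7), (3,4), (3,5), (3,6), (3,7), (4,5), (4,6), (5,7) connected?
Yes (BFS from 1 visits [1, 3, 5, 6, 4, 7, 2] — all 7 vertices reached)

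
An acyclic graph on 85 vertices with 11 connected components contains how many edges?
74 (Each of the 11 component trees on V_i vertices has V_i - 1 edges; summing gives V - C = 85 - 11 = 74)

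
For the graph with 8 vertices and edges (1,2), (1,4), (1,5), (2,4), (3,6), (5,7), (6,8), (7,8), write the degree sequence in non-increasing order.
[3, 2, 2, 2, 2, 2, 2, 1] (degrees: deg(1)=3, deg(2)=2, deg(3)=1, deg(4)=2, deg(5)=2, deg(6)=2, deg(7)=2, deg(8)=2)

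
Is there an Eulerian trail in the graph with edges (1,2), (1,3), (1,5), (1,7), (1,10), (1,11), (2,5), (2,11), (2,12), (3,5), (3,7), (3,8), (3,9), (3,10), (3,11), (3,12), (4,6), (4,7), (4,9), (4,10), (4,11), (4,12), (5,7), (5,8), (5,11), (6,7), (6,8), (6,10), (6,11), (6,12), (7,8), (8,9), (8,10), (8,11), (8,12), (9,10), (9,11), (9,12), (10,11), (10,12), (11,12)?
Yes — and in fact it has an Eulerian circuit (the graph is connected and all 12 vertices have even degree)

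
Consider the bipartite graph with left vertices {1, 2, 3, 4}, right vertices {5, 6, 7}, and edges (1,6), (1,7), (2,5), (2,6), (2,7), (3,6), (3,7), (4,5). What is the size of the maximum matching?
3 (matching: (1,7), (2,6), (4,5); upper bound min(|L|,|R|) = min(4,3) = 3)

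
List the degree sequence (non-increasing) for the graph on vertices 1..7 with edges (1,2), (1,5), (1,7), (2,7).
[3, 2, 2, 1, 0, 0, 0] (degrees: deg(1)=3, deg(2)=2, deg(3)=0, deg(4)=0, deg(5)=1, deg(6)=0, deg(7)=2)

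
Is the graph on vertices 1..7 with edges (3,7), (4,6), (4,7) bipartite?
Yes. Partition: {1, 2, 3, 4, 5}, {6, 7}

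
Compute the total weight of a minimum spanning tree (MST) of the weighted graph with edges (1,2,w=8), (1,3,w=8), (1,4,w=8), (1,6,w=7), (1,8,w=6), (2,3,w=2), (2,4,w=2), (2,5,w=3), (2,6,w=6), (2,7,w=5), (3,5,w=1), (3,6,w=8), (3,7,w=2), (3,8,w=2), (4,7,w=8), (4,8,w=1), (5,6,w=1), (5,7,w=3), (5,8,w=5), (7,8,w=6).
15 (MST edges: (1,8,w=6), (2,3,w=2), (2,4,w=2), (3,5,w=1), (3,7,w=2), (4,8,w=1), (5,6,w=1); sum of weights 6 + 2 + 2 + 1 + 2 + 1 + 1 = 15)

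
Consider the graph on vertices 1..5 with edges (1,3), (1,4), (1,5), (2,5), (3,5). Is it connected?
Yes (BFS from 1 visits [1, 3, 4, 5, 2] — all 5 vertices reached)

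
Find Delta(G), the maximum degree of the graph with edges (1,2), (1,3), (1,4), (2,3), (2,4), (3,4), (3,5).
4 (attained at vertex 3)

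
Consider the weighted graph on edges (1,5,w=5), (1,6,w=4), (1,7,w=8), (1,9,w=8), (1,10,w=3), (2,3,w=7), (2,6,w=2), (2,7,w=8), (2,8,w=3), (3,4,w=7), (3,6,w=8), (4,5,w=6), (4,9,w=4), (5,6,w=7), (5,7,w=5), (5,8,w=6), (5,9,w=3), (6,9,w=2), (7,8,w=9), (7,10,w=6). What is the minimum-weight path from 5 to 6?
5 (path: 5 -> 9 -> 6; weights 3 + 2 = 5)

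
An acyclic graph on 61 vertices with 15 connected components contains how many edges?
46 (Each of the 15 component trees on V_i vertices has V_i - 1 edges; summing gives V - C = 61 - 15 = 46)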